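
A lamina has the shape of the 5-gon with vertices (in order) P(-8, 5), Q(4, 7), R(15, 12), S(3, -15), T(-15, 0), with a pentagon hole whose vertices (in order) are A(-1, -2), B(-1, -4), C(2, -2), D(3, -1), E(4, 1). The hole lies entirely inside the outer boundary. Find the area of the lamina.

339

Outer boundary:
Cross-terms: -76, -57, -261, -225, -75  ⇒  Σ = -694
Area = |Σ|/2 = 347.
Hole:
Apply the shoelace formula: 2A = Σ (x_i·y_{i+1} − x_{i+1}·y_i), indices taken mod 5.
A→B: (-1)(-4) − (-1)(-2) = 2
B→C: (-1)(-2) − (2)(-4) = 10
C→D: (2)(-1) − (3)(-2) = 4
D→E: (3)(1) − (4)(-1) = 7
E→A: (4)(-2) − (-1)(1) = -7
Σ = 16
Area = |Σ|/2 = 8.
Net area = 347 − 8 = 339.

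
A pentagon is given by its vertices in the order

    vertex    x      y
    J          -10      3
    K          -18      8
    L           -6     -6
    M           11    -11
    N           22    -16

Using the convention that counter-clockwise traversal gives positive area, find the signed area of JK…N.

117

Apply the shoelace formula: 2A = Σ (x_i·y_{i+1} − x_{i+1}·y_i), indices taken mod 5.
J→K: (-10)(8) − (-18)(3) = -26
K→L: (-18)(-6) − (-6)(8) = 156
L→M: (-6)(-11) − (11)(-6) = 132
M→N: (11)(-16) − (22)(-11) = 66
N→J: (22)(3) − (-10)(-16) = -94
Σ = 234
Signed area = Σ/2 = 117 (positive ⇒ counter-clockwise traversal).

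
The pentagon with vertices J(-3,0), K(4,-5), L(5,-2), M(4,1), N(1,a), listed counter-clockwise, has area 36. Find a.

4

Write out the shoelace sum; only the two edges meeting at N involve a:
2·Area = [(4·a − 1·1) + (1·0 − (-3)·a)] + 45
       = 7·a + 44 = 72
⇒ a = 4.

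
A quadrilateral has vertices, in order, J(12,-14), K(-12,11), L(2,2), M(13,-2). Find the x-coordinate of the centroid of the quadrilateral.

Apply the shoelace formula. First the cross-terms c_i = x_i·y_{i+1} − x_{i+1}·y_i:
  -36, -46, -30, -158  ⇒  2A = -270, A = -135.
Then Σ (x_i + x_{i+1})·c_i = -3940, so x̄ = -3940 / (6·(-135)) = 394/81.

394/81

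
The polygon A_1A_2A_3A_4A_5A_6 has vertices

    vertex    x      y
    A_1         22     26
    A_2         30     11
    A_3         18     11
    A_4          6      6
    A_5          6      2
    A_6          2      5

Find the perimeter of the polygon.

80

|A_1A_2| = √((8)² + (-15)²) = √289 = 17
|A_2A_3| = √((-12)² + (0)²) = √144 = 12
|A_3A_4| = √((-12)² + (-5)²) = √169 = 13
|A_4A_5| = √((0)² + (-4)²) = √16 = 4
|A_5A_6| = √((-4)² + (3)²) = √25 = 5
|A_6A_1| = √((20)² + (21)²) = √841 = 29
Perimeter = 17 + 12 + 13 + 4 + 5 + 29 = 80.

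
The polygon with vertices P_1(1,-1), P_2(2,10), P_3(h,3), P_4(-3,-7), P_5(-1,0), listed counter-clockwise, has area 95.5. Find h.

-10

The doubled signed area Σ (x_i y_{i+1} − x_{i+1} y_i) is linear in h.
With h=0 it equals 21; the coefficient of h is -17 (from the two edges through P_3).
So -17·h + 21 = 2·95.5 = 191 ⇒ h = -10.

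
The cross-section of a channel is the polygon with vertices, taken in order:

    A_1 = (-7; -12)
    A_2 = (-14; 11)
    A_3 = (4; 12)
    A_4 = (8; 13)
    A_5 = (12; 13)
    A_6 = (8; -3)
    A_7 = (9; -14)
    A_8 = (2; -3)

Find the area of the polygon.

411

Σ = (-245) + (-212) + (-44) + (-52) + (-140) + (-85) + (1) + (-45) = -822
Area = |Σ|/2 = 411.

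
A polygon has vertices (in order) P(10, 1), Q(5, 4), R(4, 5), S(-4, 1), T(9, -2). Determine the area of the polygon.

48

P→Q: (10)(4) − (5)(1) = 35
Q→R: (5)(5) − (4)(4) = 9
R→S: (4)(1) − (-4)(5) = 24
S→T: (-4)(-2) − (9)(1) = -1
T→P: (9)(1) − (10)(-2) = 29
Σ = 96
Area = |Σ|/2 = 48.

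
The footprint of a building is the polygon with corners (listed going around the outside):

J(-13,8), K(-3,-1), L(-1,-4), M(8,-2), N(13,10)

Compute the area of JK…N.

Apply Gauss's area formula: 2A = Σ (x_i·y_{i+1} − x_{i+1}·y_i), indices taken mod 5.
Σ = (37) + (11) + (34) + (106) + (234) = 422
Area = |Σ|/2 = 211.

211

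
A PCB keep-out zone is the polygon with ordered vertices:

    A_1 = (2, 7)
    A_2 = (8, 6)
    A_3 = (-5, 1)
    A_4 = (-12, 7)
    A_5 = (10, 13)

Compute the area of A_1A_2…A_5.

Apply the shoelace (surveyor's) formula: 2A = Σ (x_i·y_{i+1} − x_{i+1}·y_i), indices taken mod 5.
Cross-terms: -44, 38, -23, -226, 44  ⇒  Σ = -211
Area = |Σ|/2 = 105.5.

105.5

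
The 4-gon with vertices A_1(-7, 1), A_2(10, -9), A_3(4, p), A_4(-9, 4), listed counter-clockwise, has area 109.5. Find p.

5

Write out the shoelace sum; only the two edges meeting at A_3 involve p:
2·Area = [(10·p − 4·(-9)) + (4·4 − (-9)·p)] + 72
       = 19·p + 124 = 219
⇒ p = 5.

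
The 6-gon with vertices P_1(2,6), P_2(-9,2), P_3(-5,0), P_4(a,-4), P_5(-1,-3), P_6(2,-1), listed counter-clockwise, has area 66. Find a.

The doubled signed area Σ (x_i y_{i+1} − x_{i+1} y_i) is linear in a.
With a=0 it equals 105; the coefficient of a is -3 (from the two edges through P_4).
So -3·a + 105 = 2·66 = 132 ⇒ a = -9.

-9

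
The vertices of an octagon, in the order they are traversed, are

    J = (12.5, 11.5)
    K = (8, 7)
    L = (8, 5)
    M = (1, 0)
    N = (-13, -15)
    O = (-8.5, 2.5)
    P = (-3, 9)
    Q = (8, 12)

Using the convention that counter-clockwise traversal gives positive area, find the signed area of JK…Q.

-217.75

Σ = (-4.5) + (-16) + (-5) + (-15) + (-160) + (-69) + (-108) + (-58) = -435.5
Signed area = Σ/2 = -217.75 (negative ⇒ clockwise traversal).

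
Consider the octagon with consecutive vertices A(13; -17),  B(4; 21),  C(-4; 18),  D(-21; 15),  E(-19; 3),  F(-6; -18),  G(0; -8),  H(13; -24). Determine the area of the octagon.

Apply the surveyor's formula: 2A = Σ (x_i·y_{i+1} − x_{i+1}·y_i), indices taken mod 8.
Σ = (341) + (156) + (318) + (222) + (360) + (48) + (104) + (91) = 1640
Area = |Σ|/2 = 820.

820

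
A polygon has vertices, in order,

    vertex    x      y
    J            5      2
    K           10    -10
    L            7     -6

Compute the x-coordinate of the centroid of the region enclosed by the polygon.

Apply the shoelace formula. First the cross-terms c_i = x_i·y_{i+1} − x_{i+1}·y_i:
  -70, 10, 44  ⇒  2A = -16, A = -8.
Then Σ (x_i + x_{i+1})·c_i = -352, so x̄ = -352 / (6·(-8)) = 22/3.

22/3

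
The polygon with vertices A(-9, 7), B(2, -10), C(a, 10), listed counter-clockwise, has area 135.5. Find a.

5

Write out the shoelace sum; only the two edges meeting at C involve a:
2·Area = [(2·10 − a·(-10)) + (a·7 − (-9)·10)] + 76
       = 17·a + 186 = 271
⇒ a = 5.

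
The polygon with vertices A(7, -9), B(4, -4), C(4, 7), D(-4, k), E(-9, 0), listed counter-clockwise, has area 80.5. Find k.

Write out the shoelace sum; only the two edges meeting at D involve k:
2·Area = [(4·k − (-4)·7) + ((-4)·0 − (-9)·k)] + 133
       = 13·k + 161 = 161
⇒ k = 0.

0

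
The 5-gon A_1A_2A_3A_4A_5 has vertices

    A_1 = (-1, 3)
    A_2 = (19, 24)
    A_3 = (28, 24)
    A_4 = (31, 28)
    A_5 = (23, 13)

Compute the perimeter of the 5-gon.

|A_1A_2| = √((20)² + (21)²) = √841 = 29
|A_2A_3| = √((9)² + (0)²) = √81 = 9
|A_3A_4| = √((3)² + (4)²) = √25 = 5
|A_4A_5| = √((-8)² + (-15)²) = √289 = 17
|A_5A_1| = √((-24)² + (-10)²) = √676 = 26
Perimeter = 29 + 9 + 5 + 17 + 26 = 86.

86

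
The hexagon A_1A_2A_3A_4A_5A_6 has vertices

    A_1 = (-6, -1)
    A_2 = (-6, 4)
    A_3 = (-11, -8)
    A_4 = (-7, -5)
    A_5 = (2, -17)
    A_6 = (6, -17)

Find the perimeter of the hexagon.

|A_1A_2| = √((0)² + (5)²) = √25 = 5
|A_2A_3| = √((-5)² + (-12)²) = √169 = 13
|A_3A_4| = √((4)² + (3)²) = √25 = 5
|A_4A_5| = √((9)² + (-12)²) = √225 = 15
|A_5A_6| = √((4)² + (0)²) = √16 = 4
|A_6A_1| = √((-12)² + (16)²) = √400 = 20
Perimeter = 5 + 13 + 5 + 15 + 4 + 20 = 62.

62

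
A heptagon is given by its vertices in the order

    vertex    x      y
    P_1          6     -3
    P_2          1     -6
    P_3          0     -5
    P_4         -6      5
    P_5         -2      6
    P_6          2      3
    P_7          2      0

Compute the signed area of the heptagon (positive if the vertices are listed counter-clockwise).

Cross-terms: -33, -5, -30, -26, -18, -6, -6  ⇒  Σ = -124
Signed area = Σ/2 = -62 (negative ⇒ clockwise traversal).

-62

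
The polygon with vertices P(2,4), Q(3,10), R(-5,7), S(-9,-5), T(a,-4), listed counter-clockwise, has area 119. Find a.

Write out the shoelace sum; only the two edges meeting at T involve a:
2·Area = [((-9)·(-4) − a·(-5)) + (a·4 − 2·(-4))] + 167
       = 9·a + 211 = 238
⇒ a = 3.

3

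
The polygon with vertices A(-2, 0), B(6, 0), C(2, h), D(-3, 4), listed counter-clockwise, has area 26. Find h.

The doubled signed area Σ (x_i y_{i+1} − x_{i+1} y_i) is linear in h.
With h=0 it equals 16; the coefficient of h is 9 (from the two edges through C).
So 9·h + 16 = 2·26 = 52 ⇒ h = 4.

4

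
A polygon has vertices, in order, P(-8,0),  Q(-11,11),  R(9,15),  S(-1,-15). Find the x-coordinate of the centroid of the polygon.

-145/111

Apply the shoelace (surveyor's) formula. First the cross-terms c_i = x_i·y_{i+1} − x_{i+1}·y_i:
  -88, -264, -120, -120  ⇒  2A = -592, A = -296.
Then Σ (x_i + x_{i+1})·c_i = 2320, so x̄ = 2320 / (6·(-296)) = -145/111.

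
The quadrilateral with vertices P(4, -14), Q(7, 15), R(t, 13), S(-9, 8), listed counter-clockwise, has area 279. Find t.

-14

Write out the shoelace sum; only the two edges meeting at R involve t:
2·Area = [(7·13 − t·15) + (t·8 − (-9)·13)] + 252
       = -7·t + 460 = 558
⇒ t = -14.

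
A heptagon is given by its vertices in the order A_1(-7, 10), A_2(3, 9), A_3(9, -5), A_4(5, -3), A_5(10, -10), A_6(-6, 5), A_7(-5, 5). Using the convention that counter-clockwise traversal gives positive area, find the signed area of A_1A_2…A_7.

Apply Gauss's area formula: 2A = Σ (x_i·y_{i+1} − x_{i+1}·y_i), indices taken mod 7.
Σ = (-93) + (-96) + (-2) + (-20) + (-10) + (-5) + (-15) = -241
Signed area = Σ/2 = -120.5 (negative ⇒ clockwise traversal).

-120.5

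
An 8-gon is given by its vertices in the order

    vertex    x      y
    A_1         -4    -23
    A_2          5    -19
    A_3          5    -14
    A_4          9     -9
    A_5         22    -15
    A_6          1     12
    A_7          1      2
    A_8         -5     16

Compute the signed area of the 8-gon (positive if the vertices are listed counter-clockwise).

417

Apply the shoelace formula: 2A = Σ (x_i·y_{i+1} − x_{i+1}·y_i), indices taken mod 8.
Σ = (191) + (25) + (81) + (63) + (279) + (-10) + (26) + (179) = 834
Signed area = Σ/2 = 417 (positive ⇒ counter-clockwise traversal).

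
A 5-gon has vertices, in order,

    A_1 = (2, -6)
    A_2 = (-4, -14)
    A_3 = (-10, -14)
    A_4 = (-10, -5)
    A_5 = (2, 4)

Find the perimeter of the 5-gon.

50

|A_1A_2| = √((-6)² + (-8)²) = √100 = 10
|A_2A_3| = √((-6)² + (0)²) = √36 = 6
|A_3A_4| = √((0)² + (9)²) = √81 = 9
|A_4A_5| = √((12)² + (9)²) = √225 = 15
|A_5A_1| = √((0)² + (-10)²) = √100 = 10
Perimeter = 10 + 6 + 9 + 15 + 10 = 50.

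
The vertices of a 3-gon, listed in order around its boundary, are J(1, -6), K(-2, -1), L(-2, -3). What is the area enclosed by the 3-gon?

Cross-terms: -13, 4, 15  ⇒  Σ = 6
Area = |Σ|/2 = 3.

3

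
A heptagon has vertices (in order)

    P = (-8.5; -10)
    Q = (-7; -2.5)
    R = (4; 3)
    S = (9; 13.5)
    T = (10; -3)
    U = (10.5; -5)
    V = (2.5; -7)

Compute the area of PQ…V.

179.375

Apply the surveyor's formula: 2A = Σ (x_i·y_{i+1} − x_{i+1}·y_i), indices taken mod 7.
P→Q: (-8.5)(-2.5) − (-7)(-10) = -48.75
Q→R: (-7)(3) − (4)(-2.5) = -11
R→S: (4)(13.5) − (9)(3) = 27
S→T: (9)(-3) − (10)(13.5) = -162
T→U: (10)(-5) − (10.5)(-3) = -18.5
U→V: (10.5)(-7) − (2.5)(-5) = -61
V→P: (2.5)(-10) − (-8.5)(-7) = -84.5
Σ = -358.75
Area = |Σ|/2 = 179.375.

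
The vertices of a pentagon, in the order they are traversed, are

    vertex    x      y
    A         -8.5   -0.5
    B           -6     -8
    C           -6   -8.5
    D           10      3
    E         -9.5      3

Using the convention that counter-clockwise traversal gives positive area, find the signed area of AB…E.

111.875

Σ = (65) + (3) + (67) + (58.5) + (30.25) = 223.75
Signed area = Σ/2 = 111.875 (positive ⇒ counter-clockwise traversal).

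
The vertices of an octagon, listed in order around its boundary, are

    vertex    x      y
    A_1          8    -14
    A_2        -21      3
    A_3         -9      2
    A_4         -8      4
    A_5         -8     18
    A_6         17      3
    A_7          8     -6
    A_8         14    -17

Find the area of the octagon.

492.5

Σ = (-270) + (-15) + (-20) + (-112) + (-330) + (-126) + (-52) + (-60) = -985
Area = |Σ|/2 = 492.5.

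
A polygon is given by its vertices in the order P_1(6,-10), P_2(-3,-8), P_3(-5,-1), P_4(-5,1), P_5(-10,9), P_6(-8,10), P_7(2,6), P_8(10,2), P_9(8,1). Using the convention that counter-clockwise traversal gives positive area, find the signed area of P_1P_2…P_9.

P_1→P_2: (6)(-8) − (-3)(-10) = -78
P_2→P_3: (-3)(-1) − (-5)(-8) = -37
P_3→P_4: (-5)(1) − (-5)(-1) = -10
P_4→P_5: (-5)(9) − (-10)(1) = -35
P_5→P_6: (-10)(10) − (-8)(9) = -28
P_6→P_7: (-8)(6) − (2)(10) = -68
P_7→P_8: (2)(2) − (10)(6) = -56
P_8→P_9: (10)(1) − (8)(2) = -6
P_9→P_1: (8)(-10) − (6)(1) = -86
Σ = -404
Signed area = Σ/2 = -202 (negative ⇒ clockwise traversal).

-202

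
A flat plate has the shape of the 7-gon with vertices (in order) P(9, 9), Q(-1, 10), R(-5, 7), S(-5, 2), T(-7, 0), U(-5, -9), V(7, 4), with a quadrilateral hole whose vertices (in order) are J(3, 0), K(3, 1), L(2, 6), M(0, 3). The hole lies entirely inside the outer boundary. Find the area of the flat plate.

Outer boundary:
Apply Gauss's area formula: 2A = Σ (x_i·y_{i+1} − x_{i+1}·y_i), indices taken mod 7.
P→Q: (9)(10) − (-1)(9) = 99
Q→R: (-1)(7) − (-5)(10) = 43
R→S: (-5)(2) − (-5)(7) = 25
S→T: (-5)(0) − (-7)(2) = 14
T→U: (-7)(-9) − (-5)(0) = 63
U→V: (-5)(4) − (7)(-9) = 43
V→P: (7)(9) − (9)(4) = 27
Σ = 314
Area = |Σ|/2 = 157.
Hole:
Apply Gauss's area formula: 2A = Σ (x_i·y_{i+1} − x_{i+1}·y_i), indices taken mod 4.
Σ = (3) + (16) + (6) + (-9) = 16
Area = |Σ|/2 = 8.
Net area = 157 − 8 = 149.

149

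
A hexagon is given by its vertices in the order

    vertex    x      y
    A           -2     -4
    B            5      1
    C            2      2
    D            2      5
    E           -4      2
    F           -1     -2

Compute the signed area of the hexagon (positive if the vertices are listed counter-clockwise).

33

Cross-terms: 18, 8, 6, 24, 10, 0  ⇒  Σ = 66
Signed area = Σ/2 = 33 (positive ⇒ counter-clockwise traversal).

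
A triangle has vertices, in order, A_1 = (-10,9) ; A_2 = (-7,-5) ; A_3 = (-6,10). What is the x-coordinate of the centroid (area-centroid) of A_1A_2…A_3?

Apply Gauss's area formula. First the cross-terms c_i = x_i·y_{i+1} − x_{i+1}·y_i:
  113, -100, 46  ⇒  2A = 59, A = 29.5.
Then Σ (x_i + x_{i+1})·c_i = -1357, so x̄ = -1357 / (6·29.5) = -23/3.

-23/3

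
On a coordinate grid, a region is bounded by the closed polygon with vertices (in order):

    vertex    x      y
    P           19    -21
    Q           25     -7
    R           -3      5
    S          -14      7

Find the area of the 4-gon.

353

Apply Gauss's area formula: 2A = Σ (x_i·y_{i+1} − x_{i+1}·y_i), indices taken mod 4.
P→Q: (19)(-7) − (25)(-21) = 392
Q→R: (25)(5) − (-3)(-7) = 104
R→S: (-3)(7) − (-14)(5) = 49
S→P: (-14)(-21) − (19)(7) = 161
Σ = 706
Area = |Σ|/2 = 353.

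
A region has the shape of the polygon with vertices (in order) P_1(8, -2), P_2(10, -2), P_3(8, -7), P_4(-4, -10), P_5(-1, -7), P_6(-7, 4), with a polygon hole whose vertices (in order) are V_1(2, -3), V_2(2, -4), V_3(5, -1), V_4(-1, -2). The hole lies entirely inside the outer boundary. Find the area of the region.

Outer boundary:
Apply Gauss's area formula: 2A = Σ (x_i·y_{i+1} − x_{i+1}·y_i), indices taken mod 6.
Cross-terms: 4, -54, -108, 18, -53, -18  ⇒  Σ = -211
Area = |Σ|/2 = 105.5.
Hole:
Apply the shoelace (surveyor's) formula: 2A = Σ (x_i·y_{i+1} − x_{i+1}·y_i), indices taken mod 4.
V_1→V_2: (2)(-4) − (2)(-3) = -2
V_2→V_3: (2)(-1) − (5)(-4) = 18
V_3→V_4: (5)(-2) − (-1)(-1) = -11
V_4→V_1: (-1)(-3) − (2)(-2) = 7
Σ = 12
Area = |Σ|/2 = 6.
Net area = 105.5 − 6 = 99.5.

99.5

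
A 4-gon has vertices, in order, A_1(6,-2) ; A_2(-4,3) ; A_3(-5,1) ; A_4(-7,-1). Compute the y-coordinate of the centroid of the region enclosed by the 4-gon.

Apply the shoelace formula. First the cross-terms c_i = x_i·y_{i+1} − x_{i+1}·y_i:
  10, 11, 12, 20  ⇒  2A = 53, A = 26.5.
Then Σ (y_i + y_{i+1})·c_i = -6, so ȳ = -6 / (6·26.5) = -2/53.

-2/53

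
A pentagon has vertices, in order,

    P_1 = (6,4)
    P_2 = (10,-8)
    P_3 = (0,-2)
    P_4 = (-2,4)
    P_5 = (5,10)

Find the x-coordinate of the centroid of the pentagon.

Apply the shoelace formula. First the cross-terms c_i = x_i·y_{i+1} − x_{i+1}·y_i:
  -88, -20, -4, -40, -40  ⇒  2A = -192, A = -96.
Then Σ (x_i + x_{i+1})·c_i = -2160, so x̄ = -2160 / (6·(-96)) = 3.75.

3.75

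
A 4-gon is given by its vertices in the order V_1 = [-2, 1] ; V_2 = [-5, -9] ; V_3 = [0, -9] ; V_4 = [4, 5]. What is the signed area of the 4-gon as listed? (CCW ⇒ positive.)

59

Apply the shoelace formula: 2A = Σ (x_i·y_{i+1} − x_{i+1}·y_i), indices taken mod 4.
Σ = (23) + (45) + (36) + (14) = 118
Signed area = Σ/2 = 59 (positive ⇒ counter-clockwise traversal).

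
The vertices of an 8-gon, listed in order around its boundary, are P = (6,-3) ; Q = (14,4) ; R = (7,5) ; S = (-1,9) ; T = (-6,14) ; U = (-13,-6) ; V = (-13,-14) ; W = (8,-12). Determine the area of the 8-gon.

427

Apply Gauss's area formula: 2A = Σ (x_i·y_{i+1} − x_{i+1}·y_i), indices taken mod 8.
Σ = (66) + (42) + (68) + (40) + (218) + (104) + (268) + (48) = 854
Area = |Σ|/2 = 427.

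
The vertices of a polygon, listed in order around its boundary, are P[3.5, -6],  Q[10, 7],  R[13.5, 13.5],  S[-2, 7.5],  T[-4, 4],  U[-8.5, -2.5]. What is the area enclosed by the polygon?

Σ = (84.5) + (40.5) + (128.25) + (22) + (44) + (59.75) = 379
Area = |Σ|/2 = 189.5.

189.5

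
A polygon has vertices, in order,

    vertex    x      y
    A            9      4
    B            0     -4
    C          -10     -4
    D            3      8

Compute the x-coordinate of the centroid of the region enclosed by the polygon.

14/51

Apply the shoelace (surveyor's) formula. First the cross-terms c_i = x_i·y_{i+1} − x_{i+1}·y_i:
  -36, -40, -68, -60  ⇒  2A = -204, A = -102.
Then Σ (x_i + x_{i+1})·c_i = -168, so x̄ = -168 / (6·(-102)) = 14/51.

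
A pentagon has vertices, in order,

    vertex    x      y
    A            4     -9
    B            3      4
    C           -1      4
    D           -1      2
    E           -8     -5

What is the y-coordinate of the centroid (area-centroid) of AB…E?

-713/261

Apply the shoelace formula. First the cross-terms c_i = x_i·y_{i+1} − x_{i+1}·y_i:
  43, 16, 2, 21, 92  ⇒  2A = 174, A = 87.
Then Σ (y_i + y_{i+1})·c_i = -1426, so ȳ = -1426 / (6·87) = -713/261.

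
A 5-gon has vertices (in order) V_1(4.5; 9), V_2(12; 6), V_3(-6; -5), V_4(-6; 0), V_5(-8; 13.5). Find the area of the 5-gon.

Σ = (-81) + (-24) + (-30) + (-81) + (-132.75) = -348.75
Area = |Σ|/2 = 174.375.

174.375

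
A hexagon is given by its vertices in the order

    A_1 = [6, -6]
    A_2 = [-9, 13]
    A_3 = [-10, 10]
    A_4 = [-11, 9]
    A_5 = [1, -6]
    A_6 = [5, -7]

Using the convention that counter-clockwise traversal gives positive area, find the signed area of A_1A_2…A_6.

88

Apply the shoelace (surveyor's) formula: 2A = Σ (x_i·y_{i+1} − x_{i+1}·y_i), indices taken mod 6.
Σ = (24) + (40) + (20) + (57) + (23) + (12) = 176
Signed area = Σ/2 = 88 (positive ⇒ counter-clockwise traversal).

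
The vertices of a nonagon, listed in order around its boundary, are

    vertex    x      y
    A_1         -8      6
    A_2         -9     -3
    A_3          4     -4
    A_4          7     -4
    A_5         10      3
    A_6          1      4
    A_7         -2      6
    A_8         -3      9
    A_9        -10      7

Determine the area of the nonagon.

157.5

Apply Gauss's area formula: 2A = Σ (x_i·y_{i+1} − x_{i+1}·y_i), indices taken mod 9.
Cross-terms: 78, 48, 12, 61, 37, 14, 0, 69, -4  ⇒  Σ = 315
Area = |Σ|/2 = 157.5.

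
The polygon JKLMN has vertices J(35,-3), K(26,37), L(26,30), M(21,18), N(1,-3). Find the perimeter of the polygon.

124

|JK| = √((-9)² + (40)²) = √1681 = 41
|KL| = √((0)² + (-7)²) = √49 = 7
|LM| = √((-5)² + (-12)²) = √169 = 13
|MN| = √((-20)² + (-21)²) = √841 = 29
|NJ| = √((34)² + (0)²) = √1156 = 34
Perimeter = 41 + 7 + 13 + 29 + 34 = 124.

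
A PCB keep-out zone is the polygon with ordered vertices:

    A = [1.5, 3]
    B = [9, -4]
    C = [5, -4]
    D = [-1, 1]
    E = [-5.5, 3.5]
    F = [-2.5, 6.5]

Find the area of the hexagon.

45.125

Cross-terms: -33, -16, 1, 2, -27, -17.25  ⇒  Σ = -90.25
Area = |Σ|/2 = 45.125.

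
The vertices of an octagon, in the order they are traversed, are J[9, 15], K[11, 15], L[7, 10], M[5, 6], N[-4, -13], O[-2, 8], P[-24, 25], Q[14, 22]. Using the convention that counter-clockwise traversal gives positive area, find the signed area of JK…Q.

Apply the surveyor's formula: 2A = Σ (x_i·y_{i+1} − x_{i+1}·y_i), indices taken mod 8.
Cross-terms: -30, 5, -8, -41, -58, 142, -878, 12  ⇒  Σ = -856
Signed area = Σ/2 = -428 (negative ⇒ clockwise traversal).

-428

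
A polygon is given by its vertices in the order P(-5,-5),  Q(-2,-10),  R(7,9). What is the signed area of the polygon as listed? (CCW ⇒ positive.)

Cross-terms: 40, 52, 10  ⇒  Σ = 102
Signed area = Σ/2 = 51 (positive ⇒ counter-clockwise traversal).

51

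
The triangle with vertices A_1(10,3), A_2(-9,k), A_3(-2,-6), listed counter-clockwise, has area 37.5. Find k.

-5

The doubled signed area Σ (x_i y_{i+1} − x_{i+1} y_i) is linear in k.
With k=0 it equals 135; the coefficient of k is 12 (from the two edges through A_2).
So 12·k + 135 = 2·37.5 = 75 ⇒ k = -5.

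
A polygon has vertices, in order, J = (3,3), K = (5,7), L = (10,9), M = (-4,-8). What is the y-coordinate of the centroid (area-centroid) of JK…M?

Apply Gauss's area formula. First the cross-terms c_i = x_i·y_{i+1} − x_{i+1}·y_i:
  6, -25, -44, 12  ⇒  2A = -51, A = -25.5.
Then Σ (y_i + y_{i+1})·c_i = -444, so ȳ = -444 / (6·(-25.5)) = 148/51.

148/51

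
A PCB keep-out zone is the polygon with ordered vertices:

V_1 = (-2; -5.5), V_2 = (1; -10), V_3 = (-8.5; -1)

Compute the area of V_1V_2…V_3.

7.875

V_1→V_2: (-2)(-10) − (1)(-5.5) = 25.5
V_2→V_3: (1)(-1) − (-8.5)(-10) = -86
V_3→V_1: (-8.5)(-5.5) − (-2)(-1) = 44.75
Σ = -15.75
Area = |Σ|/2 = 7.875.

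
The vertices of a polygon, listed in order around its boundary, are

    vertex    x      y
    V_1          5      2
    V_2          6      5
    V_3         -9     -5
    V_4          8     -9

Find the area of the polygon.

Σ = (13) + (15) + (121) + (61) = 210
Area = |Σ|/2 = 105.

105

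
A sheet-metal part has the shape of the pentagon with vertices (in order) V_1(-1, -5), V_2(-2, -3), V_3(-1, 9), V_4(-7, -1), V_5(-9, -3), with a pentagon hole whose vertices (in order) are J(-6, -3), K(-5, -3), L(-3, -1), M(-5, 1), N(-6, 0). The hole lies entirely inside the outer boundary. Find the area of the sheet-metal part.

Outer boundary:
V_1→V_2: (-1)(-3) − (-2)(-5) = -7
V_2→V_3: (-2)(9) − (-1)(-3) = -21
V_3→V_4: (-1)(-1) − (-7)(9) = 64
V_4→V_5: (-7)(-3) − (-9)(-1) = 12
V_5→V_1: (-9)(-5) − (-1)(-3) = 42
Σ = 90
Area = |Σ|/2 = 45.
Hole:
Apply Gauss's area formula: 2A = Σ (x_i·y_{i+1} − x_{i+1}·y_i), indices taken mod 5.
Cross-terms: 3, -4, -8, 6, 18  ⇒  Σ = 15
Area = |Σ|/2 = 7.5.
Net area = 45 − 7.5 = 37.5.

37.5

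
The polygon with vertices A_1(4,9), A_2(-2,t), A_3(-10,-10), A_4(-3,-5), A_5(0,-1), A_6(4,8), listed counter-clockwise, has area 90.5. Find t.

Write out the shoelace sum; only the two edges meeting at A_2 involve t:
2·Area = [(4·t − (-2)·9) + ((-2)·(-10) − (-10)·t)] + 31
       = 14·t + 69 = 181
⇒ t = 8.

8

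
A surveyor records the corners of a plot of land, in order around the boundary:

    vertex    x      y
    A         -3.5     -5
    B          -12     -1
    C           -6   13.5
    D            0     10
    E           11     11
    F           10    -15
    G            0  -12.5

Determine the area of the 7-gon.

419.125

A→B: (-3.5)(-1) − (-12)(-5) = -56.5
B→C: (-12)(13.5) − (-6)(-1) = -168
C→D: (-6)(10) − (0)(13.5) = -60
D→E: (0)(11) − (11)(10) = -110
E→F: (11)(-15) − (10)(11) = -275
F→G: (10)(-12.5) − (0)(-15) = -125
G→A: (0)(-5) − (-3.5)(-12.5) = -43.75
Σ = -838.25
Area = |Σ|/2 = 419.125.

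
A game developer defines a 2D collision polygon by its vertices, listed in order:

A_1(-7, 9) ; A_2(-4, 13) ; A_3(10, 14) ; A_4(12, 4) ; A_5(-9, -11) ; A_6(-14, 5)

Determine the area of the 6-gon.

377.5

A_1→A_2: (-7)(13) − (-4)(9) = -55
A_2→A_3: (-4)(14) − (10)(13) = -186
A_3→A_4: (10)(4) − (12)(14) = -128
A_4→A_5: (12)(-11) − (-9)(4) = -96
A_5→A_6: (-9)(5) − (-14)(-11) = -199
A_6→A_1: (-14)(9) − (-7)(5) = -91
Σ = -755
Area = |Σ|/2 = 377.5.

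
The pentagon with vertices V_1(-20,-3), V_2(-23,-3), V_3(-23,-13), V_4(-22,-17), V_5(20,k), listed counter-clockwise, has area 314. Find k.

-11

Write out the shoelace sum; only the two edges meeting at V_5 involve k:
2·Area = [((-22)·k − 20·(-17)) + (20·(-3) − (-20)·k)] + 326
       = -2·k + 606 = 628
⇒ k = -11.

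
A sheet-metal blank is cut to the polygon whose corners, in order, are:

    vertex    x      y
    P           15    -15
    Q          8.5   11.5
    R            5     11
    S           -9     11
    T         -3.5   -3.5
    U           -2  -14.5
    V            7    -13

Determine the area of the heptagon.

410.625

Σ = (300) + (36) + (154) + (70) + (43.75) + (127.5) + (90) = 821.25
Area = |Σ|/2 = 410.625.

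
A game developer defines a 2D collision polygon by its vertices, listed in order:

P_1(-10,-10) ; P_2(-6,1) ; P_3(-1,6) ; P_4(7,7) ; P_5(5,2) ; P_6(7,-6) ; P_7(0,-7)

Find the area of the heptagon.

Σ = (-70) + (-35) + (-49) + (-21) + (-44) + (-49) + (-70) = -338
Area = |Σ|/2 = 169.

169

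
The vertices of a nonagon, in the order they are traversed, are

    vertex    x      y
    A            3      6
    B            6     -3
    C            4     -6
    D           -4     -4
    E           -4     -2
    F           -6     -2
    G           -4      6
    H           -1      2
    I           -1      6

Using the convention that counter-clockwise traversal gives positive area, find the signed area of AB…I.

Σ = (-45) + (-24) + (-40) + (-8) + (-4) + (-44) + (-2) + (-4) + (-24) = -195
Signed area = Σ/2 = -97.5 (negative ⇒ clockwise traversal).

-97.5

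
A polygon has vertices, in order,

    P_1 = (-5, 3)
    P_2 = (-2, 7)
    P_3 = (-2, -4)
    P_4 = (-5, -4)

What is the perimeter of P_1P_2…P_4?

26

|P_1P_2| = √((3)² + (4)²) = √25 = 5
|P_2P_3| = √((0)² + (-11)²) = √121 = 11
|P_3P_4| = √((-3)² + (0)²) = √9 = 3
|P_4P_1| = √((0)² + (7)²) = √49 = 7
Perimeter = 5 + 11 + 3 + 7 = 26.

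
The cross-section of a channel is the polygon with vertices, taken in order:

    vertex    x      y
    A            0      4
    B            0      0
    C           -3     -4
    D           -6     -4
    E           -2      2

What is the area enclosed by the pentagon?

Apply the shoelace formula: 2A = Σ (x_i·y_{i+1} − x_{i+1}·y_i), indices taken mod 5.
Cross-terms: 0, 0, -12, -20, -8  ⇒  Σ = -40
Area = |Σ|/2 = 20.

20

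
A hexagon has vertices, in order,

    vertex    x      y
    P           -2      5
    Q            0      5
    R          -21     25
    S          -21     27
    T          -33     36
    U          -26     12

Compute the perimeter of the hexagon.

98

|PQ| = √((2)² + (0)²) = √4 = 2
|QR| = √((-21)² + (20)²) = √841 = 29
|RS| = √((0)² + (2)²) = √4 = 2
|ST| = √((-12)² + (9)²) = √225 = 15
|TU| = √((7)² + (-24)²) = √625 = 25
|UP| = √((24)² + (-7)²) = √625 = 25
Perimeter = 2 + 29 + 2 + 15 + 25 + 25 = 98.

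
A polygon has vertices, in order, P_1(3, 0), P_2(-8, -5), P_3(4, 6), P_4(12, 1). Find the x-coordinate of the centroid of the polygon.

473/171

Apply Gauss's area formula. First the cross-terms c_i = x_i·y_{i+1} − x_{i+1}·y_i:
  -15, -28, -68, -3  ⇒  2A = -114, A = -57.
Then Σ (x_i + x_{i+1})·c_i = -946, so x̄ = -946 / (6·(-57)) = 473/171.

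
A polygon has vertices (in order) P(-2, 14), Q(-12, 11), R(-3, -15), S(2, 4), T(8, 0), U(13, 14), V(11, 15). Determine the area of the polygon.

341

Apply the surveyor's formula: 2A = Σ (x_i·y_{i+1} − x_{i+1}·y_i), indices taken mod 7.
Σ = (146) + (213) + (18) + (-32) + (112) + (41) + (184) = 682
Area = |Σ|/2 = 341.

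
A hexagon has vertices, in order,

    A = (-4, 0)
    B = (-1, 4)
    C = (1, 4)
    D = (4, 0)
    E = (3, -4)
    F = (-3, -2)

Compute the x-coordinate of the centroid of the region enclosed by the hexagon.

28/123

Apply the surveyor's formula. First the cross-terms c_i = x_i·y_{i+1} − x_{i+1}·y_i:
  -16, -8, -16, -16, -18, -8  ⇒  2A = -82, A = -41.
Then Σ (x_i + x_{i+1})·c_i = -56, so x̄ = -56 / (6·(-41)) = 28/123.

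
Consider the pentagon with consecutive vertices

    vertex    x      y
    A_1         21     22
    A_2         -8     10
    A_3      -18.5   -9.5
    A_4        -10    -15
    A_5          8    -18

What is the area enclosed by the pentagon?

Σ = (386) + (261) + (182.5) + (300) + (554) = 1683.5
Area = |Σ|/2 = 841.75.

841.75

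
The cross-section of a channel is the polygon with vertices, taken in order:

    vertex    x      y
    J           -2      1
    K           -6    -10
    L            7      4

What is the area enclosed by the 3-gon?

43.5

Apply the shoelace (surveyor's) formula: 2A = Σ (x_i·y_{i+1} − x_{i+1}·y_i), indices taken mod 3.
Σ = (26) + (46) + (15) = 87
Area = |Σ|/2 = 43.5.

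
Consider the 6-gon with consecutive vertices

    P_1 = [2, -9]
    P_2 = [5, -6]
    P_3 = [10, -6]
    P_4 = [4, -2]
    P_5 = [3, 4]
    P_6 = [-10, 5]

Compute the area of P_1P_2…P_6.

Apply the shoelace formula: 2A = Σ (x_i·y_{i+1} − x_{i+1}·y_i), indices taken mod 6.
Σ = (33) + (30) + (4) + (22) + (55) + (80) = 224
Area = |Σ|/2 = 112.

112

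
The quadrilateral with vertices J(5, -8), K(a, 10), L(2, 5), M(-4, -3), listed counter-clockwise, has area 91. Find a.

7

The doubled signed area Σ (x_i y_{i+1} − x_{i+1} y_i) is linear in a.
With a=0 it equals 91; the coefficient of a is 13 (from the two edges through K).
So 13·a + 91 = 2·91 = 182 ⇒ a = 7.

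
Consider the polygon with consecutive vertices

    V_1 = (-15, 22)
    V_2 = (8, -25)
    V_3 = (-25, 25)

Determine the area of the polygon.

Apply the shoelace (surveyor's) formula: 2A = Σ (x_i·y_{i+1} − x_{i+1}·y_i), indices taken mod 3.
Σ = (199) + (-425) + (-175) = -401
Area = |Σ|/2 = 200.5.

200.5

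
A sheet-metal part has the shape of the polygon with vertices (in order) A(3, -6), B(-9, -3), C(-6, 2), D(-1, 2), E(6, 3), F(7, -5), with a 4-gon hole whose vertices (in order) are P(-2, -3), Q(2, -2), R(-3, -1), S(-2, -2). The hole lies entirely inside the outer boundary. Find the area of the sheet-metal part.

Outer boundary:
Apply the shoelace (surveyor's) formula: 2A = Σ (x_i·y_{i+1} − x_{i+1}·y_i), indices taken mod 6.
Σ = (-63) + (-36) + (-10) + (-15) + (-51) + (-27) = -202
Area = |Σ|/2 = 101.
Hole:
Apply the shoelace formula: 2A = Σ (x_i·y_{i+1} − x_{i+1}·y_i), indices taken mod 4.
Σ = (10) + (-8) + (4) + (2) = 8
Area = |Σ|/2 = 4.
Net area = 101 − 4 = 97.

97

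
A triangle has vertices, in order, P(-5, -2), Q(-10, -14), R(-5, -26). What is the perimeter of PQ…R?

|PQ| = √((-5)² + (-12)²) = √169 = 13
|QR| = √((5)² + (-12)²) = √169 = 13
|RP| = √((0)² + (24)²) = √576 = 24
Perimeter = 13 + 13 + 24 = 50.

50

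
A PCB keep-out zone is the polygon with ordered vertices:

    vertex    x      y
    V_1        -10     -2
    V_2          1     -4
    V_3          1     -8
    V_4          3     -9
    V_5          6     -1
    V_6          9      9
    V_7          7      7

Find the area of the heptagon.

Σ = (42) + (-4) + (15) + (51) + (63) + (0) + (56) = 223
Area = |Σ|/2 = 111.5.

111.5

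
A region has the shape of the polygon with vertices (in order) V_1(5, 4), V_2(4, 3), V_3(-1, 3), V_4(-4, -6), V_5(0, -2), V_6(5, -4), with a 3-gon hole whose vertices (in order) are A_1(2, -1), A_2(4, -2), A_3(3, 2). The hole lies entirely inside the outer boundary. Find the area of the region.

Outer boundary:
Cross-terms: -1, 15, 18, 8, 10, 40  ⇒  Σ = 90
Area = |Σ|/2 = 45.
Hole:
A_1→A_2: (2)(-2) − (4)(-1) = 0
A_2→A_3: (4)(2) − (3)(-2) = 14
A_3→A_1: (3)(-1) − (2)(2) = -7
Σ = 7
Area = |Σ|/2 = 3.5.
Net area = 45 − 3.5 = 41.5.

41.5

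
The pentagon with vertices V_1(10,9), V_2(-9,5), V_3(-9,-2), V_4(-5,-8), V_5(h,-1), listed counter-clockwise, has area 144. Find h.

1

Write out the shoelace sum; only the two edges meeting at V_5 involve h:
2·Area = [((-5)·(-1) − h·(-8)) + (h·9 − 10·(-1))] + 256
       = 17·h + 271 = 288
⇒ h = 1.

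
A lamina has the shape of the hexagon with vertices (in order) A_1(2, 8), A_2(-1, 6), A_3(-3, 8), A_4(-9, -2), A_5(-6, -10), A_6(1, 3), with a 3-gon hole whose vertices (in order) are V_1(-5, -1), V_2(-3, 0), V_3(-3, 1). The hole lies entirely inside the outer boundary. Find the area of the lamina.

Outer boundary:
Apply the shoelace (surveyor's) formula: 2A = Σ (x_i·y_{i+1} − x_{i+1}·y_i), indices taken mod 6.
Σ = (20) + (10) + (78) + (78) + (-8) + (2) = 180
Area = |Σ|/2 = 90.
Hole:
Apply the shoelace formula: 2A = Σ (x_i·y_{i+1} − x_{i+1}·y_i), indices taken mod 3.
Σ = (-3) + (-3) + (8) = 2
Area = |Σ|/2 = 1.
Net area = 90 − 1 = 89.

89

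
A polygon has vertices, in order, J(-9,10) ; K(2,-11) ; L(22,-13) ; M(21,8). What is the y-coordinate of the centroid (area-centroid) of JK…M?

-64/81

Apply the shoelace formula. First the cross-terms c_i = x_i·y_{i+1} − x_{i+1}·y_i:
  79, 216, 449, 282  ⇒  2A = 1026, A = 513.
Then Σ (y_i + y_{i+1})·c_i = -2432, so ȳ = -2432 / (6·513) = -64/81.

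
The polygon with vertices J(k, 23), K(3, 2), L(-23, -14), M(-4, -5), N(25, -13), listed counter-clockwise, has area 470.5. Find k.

13

Write out the shoelace sum; only the two edges meeting at J involve k:
2·Area = [(25·23 − k·(-13)) + (k·2 − 3·23)] + 240
       = 15·k + 746 = 941
⇒ k = 13.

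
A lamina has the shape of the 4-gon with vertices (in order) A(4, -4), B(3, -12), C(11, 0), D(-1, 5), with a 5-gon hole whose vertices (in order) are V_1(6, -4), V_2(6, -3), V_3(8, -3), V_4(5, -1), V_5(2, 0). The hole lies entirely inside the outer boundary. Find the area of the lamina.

Outer boundary:
Apply Gauss's area formula: 2A = Σ (x_i·y_{i+1} − x_{i+1}·y_i), indices taken mod 4.
Σ = (-36) + (132) + (55) + (-16) = 135
Area = |Σ|/2 = 67.5.
Hole:
Σ = (6) + (6) + (7) + (2) + (-8) = 13
Area = |Σ|/2 = 6.5.
Net area = 67.5 − 6.5 = 61.

61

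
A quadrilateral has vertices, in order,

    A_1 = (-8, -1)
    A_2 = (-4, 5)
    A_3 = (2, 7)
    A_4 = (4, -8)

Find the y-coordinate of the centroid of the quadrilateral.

-4/97

Apply Gauss's area formula. First the cross-terms c_i = x_i·y_{i+1} − x_{i+1}·y_i:
  -44, -38, -44, -68  ⇒  2A = -194, A = -97.
Then Σ (y_i + y_{i+1})·c_i = 24, so ȳ = 24 / (6·(-97)) = -4/97.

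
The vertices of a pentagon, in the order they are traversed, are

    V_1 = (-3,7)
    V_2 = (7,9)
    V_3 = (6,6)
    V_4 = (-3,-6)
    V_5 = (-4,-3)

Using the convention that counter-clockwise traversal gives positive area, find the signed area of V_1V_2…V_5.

-79

Apply the shoelace (surveyor's) formula: 2A = Σ (x_i·y_{i+1} − x_{i+1}·y_i), indices taken mod 5.
Σ = (-76) + (-12) + (-18) + (-15) + (-37) = -158
Signed area = Σ/2 = -79 (negative ⇒ clockwise traversal).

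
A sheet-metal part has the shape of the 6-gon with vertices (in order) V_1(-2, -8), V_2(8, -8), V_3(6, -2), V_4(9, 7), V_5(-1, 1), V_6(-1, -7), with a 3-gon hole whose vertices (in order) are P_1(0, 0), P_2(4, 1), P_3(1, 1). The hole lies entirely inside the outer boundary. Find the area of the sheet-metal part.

93.5

Outer boundary:
Apply the shoelace (surveyor's) formula: 2A = Σ (x_i·y_{i+1} − x_{i+1}·y_i), indices taken mod 6.
Cross-terms: 80, 32, 60, 16, 8, -6  ⇒  Σ = 190
Area = |Σ|/2 = 95.
Hole:
Apply the shoelace (surveyor's) formula: 2A = Σ (x_i·y_{i+1} − x_{i+1}·y_i), indices taken mod 3.
Σ = (0) + (3) + (0) = 3
Area = |Σ|/2 = 1.5.
Net area = 95 − 1.5 = 93.5.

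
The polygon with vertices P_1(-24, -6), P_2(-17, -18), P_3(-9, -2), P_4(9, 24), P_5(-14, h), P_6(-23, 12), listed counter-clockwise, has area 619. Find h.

20

Write out the shoelace sum; only the two edges meeting at P_5 involve h:
2·Area = [(9·h − (-14)·24) + ((-14)·12 − (-23)·h)] + 430
       = 32·h + 598 = 1238
⇒ h = 20.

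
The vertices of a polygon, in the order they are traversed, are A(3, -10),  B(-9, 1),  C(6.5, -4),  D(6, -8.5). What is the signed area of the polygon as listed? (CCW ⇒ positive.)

Apply the shoelace (surveyor's) formula: 2A = Σ (x_i·y_{i+1} − x_{i+1}·y_i), indices taken mod 4.
A→B: (3)(1) − (-9)(-10) = -87
B→C: (-9)(-4) − (6.5)(1) = 29.5
C→D: (6.5)(-8.5) − (6)(-4) = -31.25
D→A: (6)(-10) − (3)(-8.5) = -34.5
Σ = -123.25
Signed area = Σ/2 = -61.625 (negative ⇒ clockwise traversal).

-61.625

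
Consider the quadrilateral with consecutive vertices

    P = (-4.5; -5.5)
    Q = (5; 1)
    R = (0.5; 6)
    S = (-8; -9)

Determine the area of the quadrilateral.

49.75

Cross-terms: 23, 29.5, 43.5, 3.5  ⇒  Σ = 99.5
Area = |Σ|/2 = 49.75.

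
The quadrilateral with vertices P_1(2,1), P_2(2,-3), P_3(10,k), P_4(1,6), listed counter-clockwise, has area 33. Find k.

-5

The doubled signed area Σ (x_i y_{i+1} − x_{i+1} y_i) is linear in k.
With k=0 it equals 71; the coefficient of k is 1 (from the two edges through P_3).
So 1·k + 71 = 2·33 = 66 ⇒ k = -5.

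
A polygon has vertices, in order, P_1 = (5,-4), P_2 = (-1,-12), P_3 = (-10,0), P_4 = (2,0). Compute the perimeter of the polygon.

|P_1P_2| = √((-6)² + (-8)²) = √100 = 10
|P_2P_3| = √((-9)² + (12)²) = √225 = 15
|P_3P_4| = √((12)² + (0)²) = √144 = 12
|P_4P_1| = √((3)² + (-4)²) = √25 = 5
Perimeter = 10 + 15 + 12 + 5 = 42.

42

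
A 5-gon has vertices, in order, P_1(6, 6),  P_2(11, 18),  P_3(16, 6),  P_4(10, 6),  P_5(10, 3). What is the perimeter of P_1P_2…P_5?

40

|P_1P_2| = √((5)² + (12)²) = √169 = 13
|P_2P_3| = √((5)² + (-12)²) = √169 = 13
|P_3P_4| = √((-6)² + (0)²) = √36 = 6
|P_4P_5| = √((0)² + (-3)²) = √9 = 3
|P_5P_1| = √((-4)² + (3)²) = √25 = 5
Perimeter = 13 + 13 + 6 + 3 + 5 = 40.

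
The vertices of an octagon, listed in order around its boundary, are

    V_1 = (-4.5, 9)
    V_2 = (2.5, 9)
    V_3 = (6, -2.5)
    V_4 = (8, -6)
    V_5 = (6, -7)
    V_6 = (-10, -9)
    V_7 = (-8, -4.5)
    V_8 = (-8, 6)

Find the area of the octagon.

Σ = (-63) + (-60.25) + (-16) + (-20) + (-124) + (-27) + (-84) + (-45) = -439.25
Area = |Σ|/2 = 219.625.

219.625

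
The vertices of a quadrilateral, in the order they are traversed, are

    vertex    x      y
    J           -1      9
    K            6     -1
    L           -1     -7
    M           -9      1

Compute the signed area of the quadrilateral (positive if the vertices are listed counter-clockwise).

-120

Apply the surveyor's formula: 2A = Σ (x_i·y_{i+1} − x_{i+1}·y_i), indices taken mod 4.
Σ = (-53) + (-43) + (-64) + (-80) = -240
Signed area = Σ/2 = -120 (negative ⇒ clockwise traversal).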